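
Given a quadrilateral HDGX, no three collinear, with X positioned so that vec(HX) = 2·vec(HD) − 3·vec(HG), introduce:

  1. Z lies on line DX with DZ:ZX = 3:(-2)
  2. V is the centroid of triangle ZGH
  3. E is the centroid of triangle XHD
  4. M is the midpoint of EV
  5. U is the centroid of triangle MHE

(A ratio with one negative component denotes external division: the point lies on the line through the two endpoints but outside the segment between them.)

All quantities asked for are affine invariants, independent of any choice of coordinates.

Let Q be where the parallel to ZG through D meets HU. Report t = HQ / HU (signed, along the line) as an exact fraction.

Work in coordinates with H = (0, 0), D = (1, 0), G = (0, 1), X = (2, -3).
1. Z lies on line DX with DZ:ZX = 3:(-2) ⇒ Z = (4, -9)
2. V is the centroid of triangle ZGH ⇒ V = (4/3, -8/3)
3. E is the centroid of triangle XHD ⇒ E = (1, -1)
4. M is the midpoint of EV ⇒ M = (7/6, -11/6)
5. U is the centroid of triangle MHE ⇒ U = (13/18, -17/18)
through D parallel to ZG: direction (-4, 10); meets HU at Q = (65/31, -85/31)
Q = H + t·(U−H) with t = 90/31

t = 90/31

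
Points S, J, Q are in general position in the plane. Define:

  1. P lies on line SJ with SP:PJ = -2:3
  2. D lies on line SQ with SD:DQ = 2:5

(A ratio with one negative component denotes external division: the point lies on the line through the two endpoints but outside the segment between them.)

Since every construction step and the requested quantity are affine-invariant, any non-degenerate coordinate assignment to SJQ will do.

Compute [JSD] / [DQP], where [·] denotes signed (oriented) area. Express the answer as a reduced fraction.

[JSD]:[DQP] = -1/5

Assign S = (0, 0), J = (1, 0), Q = (0, 1) — the answer is frame-independent, so this choice is without loss of generality.
1. P lies on line SJ with SP:PJ = -2:3 ⇒ P = (-2, 0)
2. D lies on line SQ with SD:DQ = 2:5 ⇒ D = (0, 2/7)
2·[JSD] = -2/7, 2·[DQP] = 10/7
[JSD]:[DQP] = -2/7:10/7 = -1/5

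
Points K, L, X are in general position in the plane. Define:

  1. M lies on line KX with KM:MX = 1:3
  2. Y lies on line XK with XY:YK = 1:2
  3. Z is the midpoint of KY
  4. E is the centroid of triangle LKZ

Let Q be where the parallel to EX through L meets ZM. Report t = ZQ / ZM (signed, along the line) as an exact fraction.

t = -28

Set K = (0, 0), L = (1, 0), X = (0, 1); any affine frame gives the same invariant.
1. M lies on line KX with KM:MX = 1:3 ⇒ M = (0, 1/4)
2. Y lies on line XK with XY:YK = 1:2 ⇒ Y = (0, 2/3)
3. Z is the midpoint of KY ⇒ Z = (0, 1/3)
4. E is the centroid of triangle LKZ ⇒ E = (1/3, 1/9)
through L parallel to EX: direction (-1/3, 8/9); meets ZM at Q = (0, 8/3)
Q = Z + t·(M−Z) with t = -28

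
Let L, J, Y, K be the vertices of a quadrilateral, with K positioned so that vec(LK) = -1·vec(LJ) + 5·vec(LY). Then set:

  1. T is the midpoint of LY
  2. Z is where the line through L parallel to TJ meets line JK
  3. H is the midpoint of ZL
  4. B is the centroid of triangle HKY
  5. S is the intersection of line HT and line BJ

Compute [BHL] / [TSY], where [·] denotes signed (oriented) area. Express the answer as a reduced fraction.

[BHL]:[TSY] = -143/192

Choose coordinates L = (0, 0), J = (1, 0), Y = (0, 1), K = (-1, 5).
1. T is the midpoint of LY ⇒ T = (0, 1/2)
2. Z is where the line through L parallel to TJ meets line JK ⇒ Z = (5/4, -5/8)
3. H is the midpoint of ZL ⇒ H = (5/8, -5/16)
4. B is the centroid of triangle HKY ⇒ B = (-1/8, 91/48)
5. S is the intersection of line HT and line BJ ⇒ S = (40/13, -7/2)
2·[BHL] = -55/48, 2·[TSY] = 20/13
[BHL]:[TSY] = -55/48:20/13 = -143/192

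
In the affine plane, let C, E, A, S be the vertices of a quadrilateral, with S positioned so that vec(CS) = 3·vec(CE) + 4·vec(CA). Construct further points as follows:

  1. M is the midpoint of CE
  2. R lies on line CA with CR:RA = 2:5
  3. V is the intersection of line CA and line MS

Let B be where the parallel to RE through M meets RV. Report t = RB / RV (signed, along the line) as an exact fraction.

t = 5/38

Choose coordinates C = (0, 0), E = (1, 0), A = (0, 1), S = (3, 4).
1. M is the midpoint of CE ⇒ M = (1/2, 0)
2. R lies on line CA with CR:RA = 2:5 ⇒ R = (0, 2/7)
3. V is the intersection of line CA and line MS ⇒ V = (0, -4/5)
through M parallel to RE: direction (1, -2/7); meets RV at B = (0, 1/7)
B = R + t·(V−R) with t = 5/38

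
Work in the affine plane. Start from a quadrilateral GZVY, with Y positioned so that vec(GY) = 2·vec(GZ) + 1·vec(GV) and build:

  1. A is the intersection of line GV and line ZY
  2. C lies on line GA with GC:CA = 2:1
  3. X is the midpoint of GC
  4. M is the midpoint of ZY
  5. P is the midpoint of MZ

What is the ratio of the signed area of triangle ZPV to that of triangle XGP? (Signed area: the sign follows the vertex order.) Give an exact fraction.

[ZPV]:[XGP] = -6/5

Assign G = (0, 0), Z = (1, 0), V = (0, 1), Y = (2, 1) — the answer is frame-independent, so this choice is without loss of generality.
1. A is the intersection of line GV and line ZY ⇒ A = (0, -1)
2. C lies on line GA with GC:CA = 2:1 ⇒ C = (0, -2/3)
3. X is the midpoint of GC ⇒ X = (0, -1/3)
4. M is the midpoint of ZY ⇒ M = (3/2, 1/2)
5. P is the midpoint of MZ ⇒ P = (5/4, 1/4)
2·[ZPV] = 1/2, 2·[XGP] = -5/12
[ZPV]:[XGP] = 1/2:-5/12 = -6/5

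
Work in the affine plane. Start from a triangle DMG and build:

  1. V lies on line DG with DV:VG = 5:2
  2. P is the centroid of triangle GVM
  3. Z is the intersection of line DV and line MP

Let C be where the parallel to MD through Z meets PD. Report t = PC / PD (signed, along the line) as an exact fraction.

Set D = (0, 0), M = (1, 0), G = (0, 1); any affine frame gives the same invariant.
1. V lies on line DG with DV:VG = 5:2 ⇒ V = (0, 5/7)
2. P is the centroid of triangle GVM ⇒ P = (1/3, 4/7)
3. Z is the intersection of line DV and line MP ⇒ Z = (0, 6/7)
through Z parallel to MD: direction (-1, 0); meets PD at C = (1/2, 6/7)
C = P + t·(D−P) with t = -1/2

t = -1/2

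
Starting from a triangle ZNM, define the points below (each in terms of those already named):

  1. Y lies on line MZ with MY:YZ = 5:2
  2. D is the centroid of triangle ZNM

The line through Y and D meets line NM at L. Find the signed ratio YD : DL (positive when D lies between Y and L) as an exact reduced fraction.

Assign Z = (0, 0), N = (1, 0), M = (0, 1) — the answer is frame-independent, so this choice is without loss of generality.
1. Y lies on line MZ with MY:YZ = 5:2 ⇒ Y = (0, 2/7)
2. D is the centroid of triangle ZNM ⇒ D = (1/3, 1/3)
line YD meets NM at L = (5/8, 3/8)
D = Y + t·(L−Y) with t = 8/15, so YD:DL = 8/15:7/15

YD:DL = 8/7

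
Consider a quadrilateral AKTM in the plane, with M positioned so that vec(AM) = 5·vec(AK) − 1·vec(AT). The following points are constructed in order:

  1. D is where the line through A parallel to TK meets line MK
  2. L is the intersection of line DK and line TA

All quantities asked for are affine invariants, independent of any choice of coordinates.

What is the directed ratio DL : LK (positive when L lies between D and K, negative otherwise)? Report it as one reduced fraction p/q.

Set A = (0, 0), K = (1, 0), T = (0, 1), M = (5, -1); any affine frame gives the same invariant.
1. D is where the line through A parallel to TK meets line MK ⇒ D = (-1/3, 1/3)
2. L is the intersection of line DK and line TA ⇒ L = (0, 1/4)
L = D + t·(K−D) with t = 1/4, so DL:LK = t:(1−t) = 1/4:3/4

DL:LK = 1/3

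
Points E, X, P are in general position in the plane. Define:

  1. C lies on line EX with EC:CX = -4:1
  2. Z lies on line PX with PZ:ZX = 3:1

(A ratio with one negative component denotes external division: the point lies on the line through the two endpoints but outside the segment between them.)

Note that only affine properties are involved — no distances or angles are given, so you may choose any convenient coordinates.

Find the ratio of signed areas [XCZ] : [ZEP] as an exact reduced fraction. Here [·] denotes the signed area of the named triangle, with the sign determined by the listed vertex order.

Assign E = (0, 0), X = (1, 0), P = (0, 1) — the answer is frame-independent, so this choice is without loss of generality.
1. C lies on line EX with EC:CX = -4:1 ⇒ C = (4/3, 0)
2. Z lies on line PX with PZ:ZX = 3:1 ⇒ Z = (3/4, 1/4)
2·[XCZ] = 1/12, 2·[ZEP] = -3/4
[XCZ]:[ZEP] = 1/12:-3/4 = -1/9

[XCZ]:[ZEP] = -1/9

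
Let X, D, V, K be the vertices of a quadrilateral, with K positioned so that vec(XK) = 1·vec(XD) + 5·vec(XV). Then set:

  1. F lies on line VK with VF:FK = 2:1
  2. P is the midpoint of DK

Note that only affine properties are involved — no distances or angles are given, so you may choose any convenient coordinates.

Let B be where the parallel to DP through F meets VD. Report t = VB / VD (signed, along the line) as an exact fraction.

Assign X = (0, 0), D = (1, 0), V = (0, 1), K = (1, 5) — the answer is frame-independent, so this choice is without loss of generality.
1. F lies on line VK with VF:FK = 2:1 ⇒ F = (2/3, 11/3)
2. P is the midpoint of DK ⇒ P = (1, 5/2)
through F parallel to DP: direction (0, 5/2); meets VD at B = (2/3, 1/3)
B = V + t·(D−V) with t = 2/3

t = 2/3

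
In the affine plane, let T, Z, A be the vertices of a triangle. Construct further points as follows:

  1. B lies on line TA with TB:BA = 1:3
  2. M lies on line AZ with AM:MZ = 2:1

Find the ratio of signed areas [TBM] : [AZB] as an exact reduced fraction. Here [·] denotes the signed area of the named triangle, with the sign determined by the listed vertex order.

Set T = (0, 0), Z = (1, 0), A = (0, 1); any affine frame gives the same invariant.
1. B lies on line TA with TB:BA = 1:3 ⇒ B = (0, 1/4)
2. M lies on line AZ with AM:MZ = 2:1 ⇒ M = (2/3, 1/3)
2·[TBM] = -1/6, 2·[AZB] = -3/4
[TBM]:[AZB] = -1/6:-3/4 = 2/9

[TBM]:[AZB] = 2/9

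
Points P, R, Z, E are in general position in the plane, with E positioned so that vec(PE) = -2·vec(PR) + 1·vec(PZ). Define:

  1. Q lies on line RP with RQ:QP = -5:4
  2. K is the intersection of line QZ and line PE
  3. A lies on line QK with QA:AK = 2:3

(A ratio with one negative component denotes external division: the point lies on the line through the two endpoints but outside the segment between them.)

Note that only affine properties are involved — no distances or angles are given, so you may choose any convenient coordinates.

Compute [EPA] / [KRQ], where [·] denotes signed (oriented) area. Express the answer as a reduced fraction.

[EPA]:[KRQ] = 18/25

Choose coordinates P = (0, 0), R = (1, 0), Z = (0, 1), E = (-2, 1).
1. Q lies on line RP with RQ:QP = -5:4 ⇒ Q = (-4, 0)
2. K is the intersection of line QZ and line PE ⇒ K = (-4/3, 2/3)
3. A lies on line QK with QA:AK = 2:3 ⇒ A = (-44/15, 4/15)
2·[EPA] = -12/5, 2·[KRQ] = -10/3
[EPA]:[KRQ] = -12/5:-10/3 = 18/25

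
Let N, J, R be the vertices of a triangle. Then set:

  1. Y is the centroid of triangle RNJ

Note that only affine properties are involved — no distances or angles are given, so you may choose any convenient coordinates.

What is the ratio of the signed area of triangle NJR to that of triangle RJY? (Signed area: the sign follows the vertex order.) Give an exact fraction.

Set N = (0, 0), J = (1, 0), R = (0, 1); any affine frame gives the same invariant.
1. Y is the centroid of triangle RNJ ⇒ Y = (1/3, 1/3)
2·[NJR] = 1, 2·[RJY] = -1/3
[NJR]:[RJY] = 1:-1/3 = -3

[NJR]:[RJY] = -3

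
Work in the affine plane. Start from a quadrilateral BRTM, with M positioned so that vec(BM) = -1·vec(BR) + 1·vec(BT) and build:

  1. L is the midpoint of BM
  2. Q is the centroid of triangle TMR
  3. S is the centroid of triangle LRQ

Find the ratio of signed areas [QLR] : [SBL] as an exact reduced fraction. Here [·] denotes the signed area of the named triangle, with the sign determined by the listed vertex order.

Assign B = (0, 0), R = (1, 0), T = (0, 1), M = (-1, 1) — the answer is frame-independent, so this choice is without loss of generality.
1. L is the midpoint of BM ⇒ L = (-1/2, 1/2)
2. Q is the centroid of triangle TMR ⇒ Q = (0, 2/3)
3. S is the centroid of triangle LRQ ⇒ S = (1/6, 7/18)
2·[QLR] = 1/2, 2·[SBL] = -5/18
[QLR]:[SBL] = 1/2:-5/18 = -9/5

[QLR]:[SBL] = -9/5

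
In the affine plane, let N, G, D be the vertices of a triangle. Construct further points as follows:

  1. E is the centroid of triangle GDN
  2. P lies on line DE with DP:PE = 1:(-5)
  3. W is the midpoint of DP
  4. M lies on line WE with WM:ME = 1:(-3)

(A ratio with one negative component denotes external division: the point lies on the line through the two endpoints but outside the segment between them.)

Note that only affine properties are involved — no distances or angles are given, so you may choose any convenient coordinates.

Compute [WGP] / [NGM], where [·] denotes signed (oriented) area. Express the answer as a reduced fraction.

[WGP]:[NGM] = 1/35

Assign N = (0, 0), G = (1, 0), D = (0, 1) — the answer is frame-independent, so this choice is without loss of generality.
1. E is the centroid of triangle GDN ⇒ E = (1/3, 1/3)
2. P lies on line DE with DP:PE = 1:(-5) ⇒ P = (-1/12, 7/6)
3. W is the midpoint of DP ⇒ W = (-1/24, 13/12)
4. M lies on line WE with WM:ME = 1:(-3) ⇒ M = (-11/48, 35/24)
2·[WGP] = 1/24, 2·[NGM] = 35/24
[WGP]:[NGM] = 1/24:35/24 = 1/35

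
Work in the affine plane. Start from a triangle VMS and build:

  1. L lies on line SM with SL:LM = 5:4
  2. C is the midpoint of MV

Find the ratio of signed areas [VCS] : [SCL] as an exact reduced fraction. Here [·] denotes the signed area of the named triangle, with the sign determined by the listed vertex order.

[VCS]:[SCL] = 9/5

Choose coordinates V = (0, 0), M = (1, 0), S = (0, 1).
1. L lies on line SM with SL:LM = 5:4 ⇒ L = (5/9, 4/9)
2. C is the midpoint of MV ⇒ C = (1/2, 0)
2·[VCS] = 1/2, 2·[SCL] = 5/18
[VCS]:[SCL] = 1/2:5/18 = 9/5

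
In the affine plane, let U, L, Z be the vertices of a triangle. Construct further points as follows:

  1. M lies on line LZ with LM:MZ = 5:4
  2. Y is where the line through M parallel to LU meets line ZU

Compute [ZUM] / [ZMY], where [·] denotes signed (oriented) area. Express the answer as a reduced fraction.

[ZUM]:[ZMY] = -9/4

Set U = (0, 0), L = (1, 0), Z = (0, 1); any affine frame gives the same invariant.
1. M lies on line LZ with LM:MZ = 5:4 ⇒ M = (4/9, 5/9)
2. Y is where the line through M parallel to LU meets line ZU ⇒ Y = (0, 5/9)
2·[ZUM] = 4/9, 2·[ZMY] = -16/81
[ZUM]:[ZMY] = 4/9:-16/81 = -9/4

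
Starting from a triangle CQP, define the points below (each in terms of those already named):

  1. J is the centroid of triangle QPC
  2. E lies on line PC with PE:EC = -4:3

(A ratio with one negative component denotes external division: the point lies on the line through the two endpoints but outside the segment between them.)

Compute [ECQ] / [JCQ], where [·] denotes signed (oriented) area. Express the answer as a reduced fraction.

Set C = (0, 0), Q = (1, 0), P = (0, 1); any affine frame gives the same invariant.
1. J is the centroid of triangle QPC ⇒ J = (1/3, 1/3)
2. E lies on line PC with PE:EC = -4:3 ⇒ E = (0, -3)
2·[ECQ] = -3, 2·[JCQ] = 1/3
[ECQ]:[JCQ] = -3:1/3 = -9

[ECQ]:[JCQ] = -9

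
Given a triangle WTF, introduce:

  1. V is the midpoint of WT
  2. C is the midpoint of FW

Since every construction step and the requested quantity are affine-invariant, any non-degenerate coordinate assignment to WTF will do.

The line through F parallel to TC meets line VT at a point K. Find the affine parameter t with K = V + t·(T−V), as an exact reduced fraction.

t = 3

Assign W = (0, 0), T = (1, 0), F = (0, 1) — the answer is frame-independent, so this choice is without loss of generality.
1. V is the midpoint of WT ⇒ V = (1/2, 0)
2. C is the midpoint of FW ⇒ C = (0, 1/2)
through F parallel to TC: direction (-1, 1/2); meets VT at K = (2, 0)
K = V + t·(T−V) with t = 3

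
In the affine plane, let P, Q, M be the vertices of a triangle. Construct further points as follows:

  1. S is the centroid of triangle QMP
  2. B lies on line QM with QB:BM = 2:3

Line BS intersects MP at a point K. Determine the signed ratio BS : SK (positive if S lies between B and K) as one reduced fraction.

Choose coordinates P = (0, 0), Q = (1, 0), M = (0, 1).
1. S is the centroid of triangle QMP ⇒ S = (1/3, 1/3)
2. B lies on line QM with QB:BM = 2:3 ⇒ B = (3/5, 2/5)
line BS meets MP at K = (0, 1/4)
S = B + t·(K−B) with t = 4/9, so BS:SK = 4/9:5/9

BS:SK = 4/5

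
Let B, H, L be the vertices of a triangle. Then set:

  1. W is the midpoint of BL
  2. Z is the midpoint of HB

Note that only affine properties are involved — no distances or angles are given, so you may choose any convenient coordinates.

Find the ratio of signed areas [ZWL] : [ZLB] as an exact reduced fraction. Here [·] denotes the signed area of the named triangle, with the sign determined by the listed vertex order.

Set B = (0, 0), H = (1, 0), L = (0, 1); any affine frame gives the same invariant.
1. W is the midpoint of BL ⇒ W = (0, 1/2)
2. Z is the midpoint of HB ⇒ Z = (1/2, 0)
2·[ZWL] = -1/4, 2·[ZLB] = 1/2
[ZWL]:[ZLB] = -1/4:1/2 = -1/2

[ZWL]:[ZLB] = -1/2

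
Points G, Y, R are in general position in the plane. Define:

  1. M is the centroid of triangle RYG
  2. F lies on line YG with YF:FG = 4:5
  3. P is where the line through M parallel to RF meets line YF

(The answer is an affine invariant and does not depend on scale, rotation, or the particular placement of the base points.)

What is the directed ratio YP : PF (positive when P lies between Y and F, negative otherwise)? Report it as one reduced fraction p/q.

YP:PF = -13

Work in coordinates with G = (0, 0), Y = (1, 0), R = (0, 1).
1. M is the centroid of triangle RYG ⇒ M = (1/3, 1/3)
2. F lies on line YG with YF:FG = 4:5 ⇒ F = (5/9, 0)
3. P is where the line through M parallel to RF meets line YF ⇒ P = (14/27, 0)
P = Y + t·(F−Y) with t = 13/12, so YP:PF = t:(1−t) = 13/12:-1/12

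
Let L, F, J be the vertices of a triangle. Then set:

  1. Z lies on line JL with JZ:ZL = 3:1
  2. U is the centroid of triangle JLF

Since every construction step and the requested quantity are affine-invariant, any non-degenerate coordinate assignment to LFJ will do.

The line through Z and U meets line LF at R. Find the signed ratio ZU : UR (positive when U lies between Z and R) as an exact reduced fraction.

Work in coordinates with L = (0, 0), F = (1, 0), J = (0, 1).
1. Z lies on line JL with JZ:ZL = 3:1 ⇒ Z = (0, 1/4)
2. U is the centroid of triangle JLF ⇒ U = (1/3, 1/3)
line ZU meets LF at R = (-1, 0)
U = Z + t·(R−Z) with t = -1/3, so ZU:UR = -1/3:4/3

ZU:UR = -1/4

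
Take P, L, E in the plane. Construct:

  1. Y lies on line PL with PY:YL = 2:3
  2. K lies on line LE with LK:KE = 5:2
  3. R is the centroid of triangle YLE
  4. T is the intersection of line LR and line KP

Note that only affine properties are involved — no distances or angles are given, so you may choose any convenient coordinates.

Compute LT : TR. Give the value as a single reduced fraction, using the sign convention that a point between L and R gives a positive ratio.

Work in coordinates with P = (0, 0), L = (1, 0), E = (0, 1).
1. Y lies on line PL with PY:YL = 2:3 ⇒ Y = (2/5, 0)
2. K lies on line LE with LK:KE = 5:2 ⇒ K = (2/7, 5/7)
3. R is the centroid of triangle YLE ⇒ R = (7/15, 1/3)
4. T is the intersection of line LR and line KP ⇒ T = (1/5, 1/2)
T = L + t·(R−L) with t = 3/2, so LT:TR = t:(1−t) = 3/2:-1/2

LT:TR = -3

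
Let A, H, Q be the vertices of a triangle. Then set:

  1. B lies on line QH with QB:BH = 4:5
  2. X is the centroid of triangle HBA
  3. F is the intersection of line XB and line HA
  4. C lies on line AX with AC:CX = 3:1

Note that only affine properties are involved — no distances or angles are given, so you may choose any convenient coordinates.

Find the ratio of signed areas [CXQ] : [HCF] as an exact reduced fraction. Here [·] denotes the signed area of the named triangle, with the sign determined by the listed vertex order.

Set A = (0, 0), H = (1, 0), Q = (0, 1); any affine frame gives the same invariant.
1. B lies on line QH with QB:BH = 4:5 ⇒ B = (4/9, 5/9)
2. X is the centroid of triangle HBA ⇒ X = (13/27, 5/27)
3. F is the intersection of line XB and line HA ⇒ F = (1/2, 0)
4. C lies on line AX with AC:CX = 3:1 ⇒ C = (13/36, 5/36)
2·[CXQ] = 13/108, 2·[HCF] = 5/72
[CXQ]:[HCF] = 13/108:5/72 = 26/15

[CXQ]:[HCF] = 26/15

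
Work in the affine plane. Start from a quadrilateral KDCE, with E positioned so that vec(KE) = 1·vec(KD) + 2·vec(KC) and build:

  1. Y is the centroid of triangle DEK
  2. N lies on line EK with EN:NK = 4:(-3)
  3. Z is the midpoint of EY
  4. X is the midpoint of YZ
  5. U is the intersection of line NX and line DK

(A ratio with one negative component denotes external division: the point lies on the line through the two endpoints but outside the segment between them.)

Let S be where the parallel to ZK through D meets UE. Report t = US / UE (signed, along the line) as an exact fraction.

t = -22/13

Choose coordinates K = (0, 0), D = (1, 0), C = (0, 1), E = (1, 2).
1. Y is the centroid of triangle DEK ⇒ Y = (2/3, 2/3)
2. N lies on line EK with EN:NK = 4:(-3) ⇒ N = (-3, -6)
3. Z is the midpoint of EY ⇒ Z = (5/6, 4/3)
4. X is the midpoint of YZ ⇒ X = (3/4, 1)
5. U is the intersection of line NX and line DK ⇒ U = (3/14, 0)
through D parallel to ZK: direction (-5/6, -4/3); meets UE at S = (-29/26, -44/13)
S = U + t·(E−U) with t = -22/13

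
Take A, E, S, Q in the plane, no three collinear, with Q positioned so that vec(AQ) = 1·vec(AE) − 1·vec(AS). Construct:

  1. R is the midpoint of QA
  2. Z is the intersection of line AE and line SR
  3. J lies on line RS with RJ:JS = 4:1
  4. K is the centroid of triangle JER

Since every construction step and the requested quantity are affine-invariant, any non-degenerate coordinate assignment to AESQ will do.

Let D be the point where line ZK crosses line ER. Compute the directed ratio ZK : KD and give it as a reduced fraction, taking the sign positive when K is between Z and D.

Work in coordinates with A = (0, 0), E = (1, 0), S = (0, 1), Q = (1, -1).
1. R is the midpoint of QA ⇒ R = (1/2, -1/2)
2. Z is the intersection of line AE and line SR ⇒ Z = (1/3, 0)
3. J lies on line RS with RJ:JS = 4:1 ⇒ J = (1/10, 7/10)
4. K is the centroid of triangle JER ⇒ K = (8/15, 1/15)
line ZK meets ER at D = (4/3, 1/3)
K = Z + t·(D−Z) with t = 1/5, so ZK:KD = 1/5:4/5

ZK:KD = 1/4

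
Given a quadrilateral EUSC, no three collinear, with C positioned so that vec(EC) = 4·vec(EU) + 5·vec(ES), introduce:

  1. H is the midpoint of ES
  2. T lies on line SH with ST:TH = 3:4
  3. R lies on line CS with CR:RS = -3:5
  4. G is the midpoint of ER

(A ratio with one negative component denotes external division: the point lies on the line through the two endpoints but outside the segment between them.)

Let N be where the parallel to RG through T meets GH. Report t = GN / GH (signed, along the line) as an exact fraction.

Choose coordinates E = (0, 0), U = (1, 0), S = (0, 1), C = (4, 5).
1. H is the midpoint of ES ⇒ H = (0, 1/2)
2. T lies on line SH with ST:TH = 3:4 ⇒ T = (0, 11/14)
3. R lies on line CS with CR:RS = -3:5 ⇒ R = (10, 11)
4. G is the midpoint of ER ⇒ G = (5, 11/2)
through T parallel to RG: direction (-5, -11/2); meets GH at N = (-20/7, -33/14)
N = G + t·(H−G) with t = 11/7

t = 11/7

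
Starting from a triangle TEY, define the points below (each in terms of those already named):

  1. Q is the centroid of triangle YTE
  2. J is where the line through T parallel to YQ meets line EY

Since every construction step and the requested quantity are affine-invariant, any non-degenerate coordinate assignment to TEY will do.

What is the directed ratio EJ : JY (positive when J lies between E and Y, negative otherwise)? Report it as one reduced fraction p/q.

EJ:JY = -2

Assign T = (0, 0), E = (1, 0), Y = (0, 1) — the answer is frame-independent, so this choice is without loss of generality.
1. Q is the centroid of triangle YTE ⇒ Q = (1/3, 1/3)
2. J is where the line through T parallel to YQ meets line EY ⇒ J = (-1, 2)
J = E + t·(Y−E) with t = 2, so EJ:JY = t:(1−t) = 2:-1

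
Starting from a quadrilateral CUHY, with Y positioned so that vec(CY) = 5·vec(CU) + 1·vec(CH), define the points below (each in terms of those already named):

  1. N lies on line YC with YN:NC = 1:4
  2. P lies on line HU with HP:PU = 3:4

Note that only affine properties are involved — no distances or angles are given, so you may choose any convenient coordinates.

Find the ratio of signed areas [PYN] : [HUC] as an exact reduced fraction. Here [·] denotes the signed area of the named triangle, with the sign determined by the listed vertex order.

Set C = (0, 0), U = (1, 0), H = (0, 1), Y = (5, 1); any affine frame gives the same invariant.
1. N lies on line YC with YN:NC = 1:4 ⇒ N = (4, 4/5)
2. P lies on line HU with HP:PU = 3:4 ⇒ P = (3/7, 4/7)
2·[PYN] = -17/35, 2·[HUC] = -1
[PYN]:[HUC] = -17/35:-1 = 17/35

[PYN]:[HUC] = 17/35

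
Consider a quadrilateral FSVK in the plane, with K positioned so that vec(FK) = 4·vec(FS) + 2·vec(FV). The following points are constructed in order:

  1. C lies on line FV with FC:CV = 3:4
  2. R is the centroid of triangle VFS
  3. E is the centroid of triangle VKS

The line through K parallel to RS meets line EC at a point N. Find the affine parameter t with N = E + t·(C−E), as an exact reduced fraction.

Choose coordinates F = (0, 0), S = (1, 0), V = (0, 1), K = (4, 2).
1. C lies on line FV with FC:CV = 3:4 ⇒ C = (0, 3/7)
2. R is the centroid of triangle VFS ⇒ R = (1/3, 1/3)
3. E is the centroid of triangle VKS ⇒ E = (5/3, 1)
through K parallel to RS: direction (2/3, -1/3); meets EC at N = (250/59, 111/59)
N = E + t·(C−E) with t = -91/59

t = -91/59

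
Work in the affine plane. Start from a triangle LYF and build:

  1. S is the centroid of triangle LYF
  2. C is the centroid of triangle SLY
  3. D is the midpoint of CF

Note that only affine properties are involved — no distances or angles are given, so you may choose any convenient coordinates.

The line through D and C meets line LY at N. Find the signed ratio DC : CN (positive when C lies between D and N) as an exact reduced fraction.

DC:CN = 4

Set L = (0, 0), Y = (1, 0), F = (0, 1); any affine frame gives the same invariant.
1. S is the centroid of triangle LYF ⇒ S = (1/3, 1/3)
2. C is the centroid of triangle SLY ⇒ C = (4/9, 1/9)
3. D is the midpoint of CF ⇒ D = (2/9, 5/9)
line DC meets LY at N = (1/2, 0)
C = D + t·(N−D) with t = 4/5, so DC:CN = 4/5:1/5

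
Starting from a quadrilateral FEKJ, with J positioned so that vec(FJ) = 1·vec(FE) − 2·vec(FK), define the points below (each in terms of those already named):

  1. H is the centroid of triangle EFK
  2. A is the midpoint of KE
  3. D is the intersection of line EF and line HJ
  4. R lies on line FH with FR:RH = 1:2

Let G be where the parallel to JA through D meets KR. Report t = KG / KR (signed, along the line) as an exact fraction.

t = -24/7

Set F = (0, 0), E = (1, 0), K = (0, 1), J = (1, -2); any affine frame gives the same invariant.
1. H is the centroid of triangle EFK ⇒ H = (1/3, 1/3)
2. A is the midpoint of KE ⇒ A = (1/2, 1/2)
3. D is the intersection of line EF and line HJ ⇒ D = (3/7, 0)
4. R lies on line FH with FR:RH = 1:2 ⇒ R = (1/9, 1/9)
through D parallel to JA: direction (-1/2, 5/2); meets KR at G = (-8/21, 85/21)
G = K + t·(R−K) with t = -24/7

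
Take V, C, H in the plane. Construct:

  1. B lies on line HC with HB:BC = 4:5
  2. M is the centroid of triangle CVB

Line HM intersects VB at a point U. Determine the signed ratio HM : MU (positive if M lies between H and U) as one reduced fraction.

Choose coordinates V = (0, 0), C = (1, 0), H = (0, 1).
1. B lies on line HC with HB:BC = 4:5 ⇒ B = (4/9, 5/9)
2. M is the centroid of triangle CVB ⇒ M = (13/27, 5/27)
line HM meets VB at U = (52/153, 65/153)
M = H + t·(U−H) with t = 17/12, so HM:MU = 17/12:-5/12

HM:MU = -17/5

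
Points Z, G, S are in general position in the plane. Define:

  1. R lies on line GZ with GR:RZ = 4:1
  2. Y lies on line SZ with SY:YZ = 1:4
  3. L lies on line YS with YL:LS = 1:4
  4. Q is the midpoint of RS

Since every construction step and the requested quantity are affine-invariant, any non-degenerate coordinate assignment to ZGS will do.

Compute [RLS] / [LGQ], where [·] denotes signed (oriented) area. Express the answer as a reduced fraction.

[RLS]:[LGQ] = 1/8

Work in coordinates with Z = (0, 0), G = (1, 0), S = (0, 1).
1. R lies on line GZ with GR:RZ = 4:1 ⇒ R = (1/5, 0)
2. Y lies on line SZ with SY:YZ = 1:4 ⇒ Y = (0, 4/5)
3. L lies on line YS with YL:LS = 1:4 ⇒ L = (0, 21/25)
4. Q is the midpoint of RS ⇒ Q = (1/10, 1/2)
2·[RLS] = -4/125, 2·[LGQ] = -32/125
[RLS]:[LGQ] = -4/125:-32/125 = 1/8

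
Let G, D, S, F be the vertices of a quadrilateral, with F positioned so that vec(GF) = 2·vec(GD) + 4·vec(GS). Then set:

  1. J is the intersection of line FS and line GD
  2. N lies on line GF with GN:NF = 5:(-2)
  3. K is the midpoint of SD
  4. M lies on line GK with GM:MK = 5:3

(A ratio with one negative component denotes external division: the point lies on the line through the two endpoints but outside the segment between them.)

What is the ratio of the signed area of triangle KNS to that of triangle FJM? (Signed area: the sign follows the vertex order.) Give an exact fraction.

[KNS]:[FJM] = 54/37

Set G = (0, 0), D = (1, 0), S = (0, 1), F = (2, 4); any affine frame gives the same invariant.
1. J is the intersection of line FS and line GD ⇒ J = (-2/3, 0)
2. N lies on line GF with GN:NF = 5:(-2) ⇒ N = (10/3, 20/3)
3. K is the midpoint of SD ⇒ K = (1/2, 1/2)
4. M lies on line GK with GM:MK = 5:3 ⇒ M = (5/16, 5/16)
2·[KNS] = 9/2, 2·[FJM] = 37/12
[KNS]:[FJM] = 9/2:37/12 = 54/37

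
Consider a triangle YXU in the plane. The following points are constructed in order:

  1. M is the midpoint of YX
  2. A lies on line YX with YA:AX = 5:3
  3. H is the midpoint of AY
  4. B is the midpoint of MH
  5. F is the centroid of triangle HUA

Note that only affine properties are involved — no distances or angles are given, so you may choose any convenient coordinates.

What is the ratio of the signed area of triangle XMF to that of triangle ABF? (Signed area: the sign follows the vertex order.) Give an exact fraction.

[XMF]:[ABF] = 16/7

Choose coordinates Y = (0, 0), X = (1, 0), U = (0, 1).
1. M is the midpoint of YX ⇒ M = (1/2, 0)
2. A lies on line YX with YA:AX = 5:3 ⇒ A = (5/8, 0)
3. H is the midpoint of AY ⇒ H = (5/16, 0)
4. B is the midpoint of MH ⇒ B = (13/32, 0)
5. F is the centroid of triangle HUA ⇒ F = (5/16, 1/3)
2·[XMF] = -1/6, 2·[ABF] = -7/96
[XMF]:[ABF] = -1/6:-7/96 = 16/7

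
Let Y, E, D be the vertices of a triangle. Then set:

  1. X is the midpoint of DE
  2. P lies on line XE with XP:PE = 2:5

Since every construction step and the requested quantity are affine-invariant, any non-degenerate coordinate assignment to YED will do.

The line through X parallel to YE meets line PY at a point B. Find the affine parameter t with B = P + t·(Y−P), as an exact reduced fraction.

Work in coordinates with Y = (0, 0), E = (1, 0), D = (0, 1).
1. X is the midpoint of DE ⇒ X = (1/2, 1/2)
2. P lies on line XE with XP:PE = 2:5 ⇒ P = (9/14, 5/14)
through X parallel to YE: direction (1, 0); meets PY at B = (9/10, 1/2)
B = P + t·(Y−P) with t = -2/5

t = -2/5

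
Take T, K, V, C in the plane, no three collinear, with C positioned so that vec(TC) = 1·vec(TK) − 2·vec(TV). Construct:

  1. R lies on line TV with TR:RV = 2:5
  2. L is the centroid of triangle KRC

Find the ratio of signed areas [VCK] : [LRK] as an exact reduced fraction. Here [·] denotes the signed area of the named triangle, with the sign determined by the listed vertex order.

[VCK]:[LRK] = -3

Work in coordinates with T = (0, 0), K = (1, 0), V = (0, 1), C = (1, -2).
1. R lies on line TV with TR:RV = 2:5 ⇒ R = (0, 2/7)
2. L is the centroid of triangle KRC ⇒ L = (2/3, -4/7)
2·[VCK] = 2, 2·[LRK] = -2/3
[VCK]:[LRK] = 2:-2/3 = -3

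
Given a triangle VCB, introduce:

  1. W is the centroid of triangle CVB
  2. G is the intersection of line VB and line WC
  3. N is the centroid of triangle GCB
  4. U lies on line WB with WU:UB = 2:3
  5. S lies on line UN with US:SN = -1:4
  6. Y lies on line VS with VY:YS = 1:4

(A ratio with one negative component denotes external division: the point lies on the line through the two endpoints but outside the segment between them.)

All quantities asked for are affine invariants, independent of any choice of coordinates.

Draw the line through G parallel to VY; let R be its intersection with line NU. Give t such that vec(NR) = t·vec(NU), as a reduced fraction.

Assign V = (0, 0), C = (1, 0), B = (0, 1) — the answer is frame-independent, so this choice is without loss of generality.
1. W is the centroid of triangle CVB ⇒ W = (1/3, 1/3)
2. G is the intersection of line VB and line WC ⇒ G = (0, 1/2)
3. N is the centroid of triangle GCB ⇒ N = (1/3, 1/2)
4. U lies on line WB with WU:UB = 2:3 ⇒ U = (1/5, 3/5)
5. S lies on line UN with US:SN = -1:4 ⇒ S = (7/45, 19/30)
6. Y lies on line VS with VY:YS = 1:4 ⇒ Y = (7/225, 19/150)
through G parallel to VY: direction (7/225, 19/150); meets NU at R = (7/135, 32/45)
R = N + t·(U−N) with t = 19/9

t = 19/9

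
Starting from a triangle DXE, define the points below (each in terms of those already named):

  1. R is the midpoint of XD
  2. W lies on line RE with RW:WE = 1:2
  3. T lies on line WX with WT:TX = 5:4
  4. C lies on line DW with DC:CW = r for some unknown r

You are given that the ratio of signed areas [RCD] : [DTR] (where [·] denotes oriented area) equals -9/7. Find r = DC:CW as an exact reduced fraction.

r = 4/3

Work in coordinates with D = (0, 0), X = (1, 0), E = (0, 1).
1. R is the midpoint of XD ⇒ R = (1/2, 0)
2. W lies on line RE with RW:WE = 1:2 ⇒ W = (1/3, 1/3)
3. T lies on line WX with WT:TX = 5:4 ⇒ T = (19/27, 4/27)
4. With DC:CW = r, write λ = r/(r+1) so C = D + λ·(W−D); C is affine-linear in λ
Every point depending on C is an affine combination of C and λ-independent points, so each such coordinate is linear in λ; the λ² term in each signed area is a multiple of (W−D)×(W−D) = 0, so 2·[RCD] and 2·[DTR] are each linear in λ. Evaluating at λ=0 and λ=1:
  2·[RCD] = 1/6·λ,   2·[DTR] = -2/27
So [RCD]:[DTR] = (1/6·λ) / (-2/27). Setting this equal to -9/7:
  1/6·λ = -9/7·(-2/27)  ⇒  λ = 4/7
Then r = λ/(1−λ) = (4/7)/(3/7) = 4/3. Check: with r = 4/3, C = (4/21, 4/21) and [RCD]:[DTR] = -9/7 as required.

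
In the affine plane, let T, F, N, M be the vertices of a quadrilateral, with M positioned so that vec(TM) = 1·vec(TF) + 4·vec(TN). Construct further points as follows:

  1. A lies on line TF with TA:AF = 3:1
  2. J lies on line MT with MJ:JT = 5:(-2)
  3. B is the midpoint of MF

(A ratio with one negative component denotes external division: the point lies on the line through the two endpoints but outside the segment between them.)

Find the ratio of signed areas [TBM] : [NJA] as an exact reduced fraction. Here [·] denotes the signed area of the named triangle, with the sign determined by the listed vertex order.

Work in coordinates with T = (0, 0), F = (1, 0), N = (0, 1), M = (1, 4).
1. A lies on line TF with TA:AF = 3:1 ⇒ A = (3/4, 0)
2. J lies on line MT with MJ:JT = 5:(-2) ⇒ J = (-2/3, -8/3)
3. B is the midpoint of MF ⇒ B = (1, 2)
2·[TBM] = 2, 2·[NJA] = 41/12
[TBM]:[NJA] = 2:41/12 = 24/41

[TBM]:[NJA] = 24/41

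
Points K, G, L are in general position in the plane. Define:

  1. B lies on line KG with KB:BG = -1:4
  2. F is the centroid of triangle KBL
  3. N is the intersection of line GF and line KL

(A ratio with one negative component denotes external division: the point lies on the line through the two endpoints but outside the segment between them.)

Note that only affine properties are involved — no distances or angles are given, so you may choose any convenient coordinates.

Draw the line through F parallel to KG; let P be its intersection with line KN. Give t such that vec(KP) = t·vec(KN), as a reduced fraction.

Assign K = (0, 0), G = (1, 0), L = (0, 1) — the answer is frame-independent, so this choice is without loss of generality.
1. B lies on line KG with KB:BG = -1:4 ⇒ B = (-1/3, 0)
2. F is the centroid of triangle KBL ⇒ F = (-1/9, 1/3)
3. N is the intersection of line GF and line KL ⇒ N = (0, 3/10)
through F parallel to KG: direction (1, 0); meets KN at P = (0, 1/3)
P = K + t·(N−K) with t = 10/9

t = 10/9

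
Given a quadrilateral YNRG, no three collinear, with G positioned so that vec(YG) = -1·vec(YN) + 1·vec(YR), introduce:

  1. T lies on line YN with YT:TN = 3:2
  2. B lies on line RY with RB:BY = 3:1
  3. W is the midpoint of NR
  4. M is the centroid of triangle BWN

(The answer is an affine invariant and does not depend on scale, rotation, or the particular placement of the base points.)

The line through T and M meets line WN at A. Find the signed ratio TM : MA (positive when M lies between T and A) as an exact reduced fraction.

TM:MA = 3/5

Assign Y = (0, 0), N = (1, 0), R = (0, 1), G = (-1, 1) — the answer is frame-independent, so this choice is without loss of generality.
1. T lies on line YN with YT:TN = 3:2 ⇒ T = (3/5, 0)
2. B lies on line RY with RB:BY = 3:1 ⇒ B = (0, 1/4)
3. W is the midpoint of NR ⇒ W = (1/2, 1/2)
4. M is the centroid of triangle BWN ⇒ M = (1/2, 1/4)
line TM meets WN at A = (1/3, 2/3)
M = T + t·(A−T) with t = 3/8, so TM:MA = 3/8:5/8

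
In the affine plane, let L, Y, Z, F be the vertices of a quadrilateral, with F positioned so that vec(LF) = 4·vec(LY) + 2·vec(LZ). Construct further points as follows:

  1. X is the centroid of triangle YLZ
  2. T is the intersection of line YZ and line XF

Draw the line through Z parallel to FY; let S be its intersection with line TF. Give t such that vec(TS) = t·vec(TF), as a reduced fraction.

Work in coordinates with L = (0, 0), Y = (1, 0), Z = (0, 1), F = (4, 2).
1. X is the centroid of triangle YLZ ⇒ X = (1/3, 1/3)
2. T is the intersection of line YZ and line XF ⇒ T = (9/16, 7/16)
through Z parallel to FY: direction (-3, -2); meets TF at S = (-27/7, -11/7)
S = T + t·(F−T) with t = -9/7

t = -9/7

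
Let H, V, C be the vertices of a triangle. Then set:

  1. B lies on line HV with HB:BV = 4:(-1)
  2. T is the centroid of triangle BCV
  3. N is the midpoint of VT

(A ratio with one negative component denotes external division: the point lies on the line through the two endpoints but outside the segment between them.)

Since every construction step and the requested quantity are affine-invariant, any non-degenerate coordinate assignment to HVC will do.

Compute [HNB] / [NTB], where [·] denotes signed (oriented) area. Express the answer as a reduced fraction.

[HNB]:[NTB] = 4

Assign H = (0, 0), V = (1, 0), C = (0, 1) — the answer is frame-independent, so this choice is without loss of generality.
1. B lies on line HV with HB:BV = 4:(-1) ⇒ B = (4/3, 0)
2. T is the centroid of triangle BCV ⇒ T = (7/9, 1/3)
3. N is the midpoint of VT ⇒ N = (8/9, 1/6)
2·[HNB] = -2/9, 2·[NTB] = -1/18
[HNB]:[NTB] = -2/9:-1/18 = 4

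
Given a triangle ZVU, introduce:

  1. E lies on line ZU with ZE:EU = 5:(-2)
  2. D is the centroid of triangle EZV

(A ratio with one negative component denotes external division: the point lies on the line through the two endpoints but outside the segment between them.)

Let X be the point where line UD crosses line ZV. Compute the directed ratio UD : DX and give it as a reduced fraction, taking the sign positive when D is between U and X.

UD:DX = 4/5

Work in coordinates with Z = (0, 0), V = (1, 0), U = (0, 1).
1. E lies on line ZU with ZE:EU = 5:(-2) ⇒ E = (0, 5/3)
2. D is the centroid of triangle EZV ⇒ D = (1/3, 5/9)
line UD meets ZV at X = (3/4, 0)
D = U + t·(X−U) with t = 4/9, so UD:DX = 4/9:5/9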